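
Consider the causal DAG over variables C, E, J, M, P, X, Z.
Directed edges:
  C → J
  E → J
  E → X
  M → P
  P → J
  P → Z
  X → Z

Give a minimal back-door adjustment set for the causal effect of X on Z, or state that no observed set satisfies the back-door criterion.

desc(X)\{X}={Z}; candidates ⊆ {C,E,J,M,P}.
∅: X⊥Z given ∅ in G with X→· removed — back-door holds.

X→Z: minimal back-door set ∅.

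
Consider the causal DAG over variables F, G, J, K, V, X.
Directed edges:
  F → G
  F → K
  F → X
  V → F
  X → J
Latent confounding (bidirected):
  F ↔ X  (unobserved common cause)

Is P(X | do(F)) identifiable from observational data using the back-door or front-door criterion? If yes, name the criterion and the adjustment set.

P(X|do(F)): not identifiable (no BD/FD set).

desc(F)\{F}={G,J,K,X}; candidates ⊆ {V}.
F↔X: latent back-door arc(s) into F.
size 0: {}; under {} F still reaches {J,V,X} ∋ X.
size 1: {V}; under {V} F still reaches {J,X} ∋ X.
F↔X cannot be blocked by any observed set — no back-door set.
No mediator lies on a directed F→…→X path.
Neither criterion identifies P(X|do(F)) in this graph.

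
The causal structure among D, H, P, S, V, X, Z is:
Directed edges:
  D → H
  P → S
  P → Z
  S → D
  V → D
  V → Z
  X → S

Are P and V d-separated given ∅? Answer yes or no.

Bayes-Ball from P | ∅ reaches {D,H,S,Z}.
V ∉ reach(P|∅) ⇒ P ⊥ V | ∅.

Yes — P ⊥ V | ∅.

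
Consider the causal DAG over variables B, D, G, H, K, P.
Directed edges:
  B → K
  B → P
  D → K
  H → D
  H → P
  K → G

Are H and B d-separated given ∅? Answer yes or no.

Yes — H ⊥ B | ∅.

Bayes-Ball from H | ∅ reaches {D,G,K,P}.
B ∉ reach(H|∅) ⇒ H ⊥ B | ∅.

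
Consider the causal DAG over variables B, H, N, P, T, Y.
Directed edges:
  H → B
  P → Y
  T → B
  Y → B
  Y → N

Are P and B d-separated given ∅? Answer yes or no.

No — P and B are d-connected given ∅.

Bayes-Ball from P | ∅ reaches {B,N,Y}.
B ∈ reach(P|∅) ⇒ P ⊥̸ B | ∅.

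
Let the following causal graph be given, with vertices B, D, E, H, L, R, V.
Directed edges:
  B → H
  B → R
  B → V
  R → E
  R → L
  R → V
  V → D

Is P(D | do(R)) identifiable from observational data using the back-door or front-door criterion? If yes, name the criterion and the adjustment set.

desc(R)\{R}={D,E,L,V}; candidates ⊆ {B,H}.
size 0: {}; under {} R still reaches {B,D,H,V} ∋ D.
{B}: R⊥D given {B} in G with R→· removed — back-door holds.
P(D|do(R)) = Σ_{B} P(D|R,B)·P(B).

P(D|do(R)): backdoor, adjust for {B}.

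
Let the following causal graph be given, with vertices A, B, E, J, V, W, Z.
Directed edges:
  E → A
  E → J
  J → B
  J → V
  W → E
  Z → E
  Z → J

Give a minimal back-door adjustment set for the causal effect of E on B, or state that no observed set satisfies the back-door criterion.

desc(E)\{E}={A,B,J,V}; candidates ⊆ {W,Z}.
size 0: {}; under {} E still reaches {B,J,V,W,Z} ∋ B.
{Z}: E⊥B given {Z} in G with E→· removed — back-door holds.

E→B: minimal back-door set {Z}.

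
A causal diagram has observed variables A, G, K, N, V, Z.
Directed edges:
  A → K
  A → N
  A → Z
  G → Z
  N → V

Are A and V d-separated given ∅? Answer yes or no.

No — A and V are d-connected given ∅.

Bayes-Ball from A | ∅ reaches {K,N,V,Z}.
V ∈ reach(A|∅) ⇒ A ⊥̸ V | ∅.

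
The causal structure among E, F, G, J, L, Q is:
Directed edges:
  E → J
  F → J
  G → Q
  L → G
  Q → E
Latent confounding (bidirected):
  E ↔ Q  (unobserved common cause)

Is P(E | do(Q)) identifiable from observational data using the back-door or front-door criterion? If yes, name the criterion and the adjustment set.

desc(Q)\{Q}={E,J}; candidates ⊆ {F,G,L}.
Q↔E: latent back-door arc(s) into Q.
size 0: {}; under {} Q still reaches {E,G,J,L} ∋ E.
size 1: {F}, {G}, {L}; under {F} Q still reaches {E,G,J,L} ∋ E.
size 2: {F,G}, {F,L}, {G,L}; under {F,G} Q still reaches {E,J} ∋ E.
Q↔E cannot be blocked by any observed set — no back-door set.
No mediator lies on a directed Q→…→E path.
Neither criterion identifies P(E|do(Q)) in this graph.

P(E|do(Q)): not identifiable (no BD/FD set).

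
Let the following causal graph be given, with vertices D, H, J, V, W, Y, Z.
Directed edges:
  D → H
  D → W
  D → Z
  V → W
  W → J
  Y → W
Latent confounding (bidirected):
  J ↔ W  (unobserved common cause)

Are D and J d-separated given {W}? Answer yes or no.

Bayes-Ball from D | {W} reaches {H,J,V,Y,Z}.
J ∈ reach(D|{W}) ⇒ D ⊥̸ J | {W}.

No — D and J are d-connected given {W}.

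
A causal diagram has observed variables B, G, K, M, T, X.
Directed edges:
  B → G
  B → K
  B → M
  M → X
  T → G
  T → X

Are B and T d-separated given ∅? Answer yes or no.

Yes — B ⊥ T | ∅.

Bayes-Ball from B | ∅ reaches {G,K,M,X}.
T ∉ reach(B|∅) ⇒ B ⊥ T | ∅.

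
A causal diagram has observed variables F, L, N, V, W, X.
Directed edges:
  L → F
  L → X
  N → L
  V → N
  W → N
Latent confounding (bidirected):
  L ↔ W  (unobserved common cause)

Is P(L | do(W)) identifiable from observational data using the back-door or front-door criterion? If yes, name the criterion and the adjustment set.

P(L|do(W)): frontdoor, adjust for {N}.

desc(W)\{W}={F,L,N,X}; candidates ⊆ {V}.
W↔L: latent back-door arc(s) into W.
size 0: {}; under {} W still reaches {F,L,X} ∋ L.
size 1: {V}; under {V} W still reaches {F,L,X} ∋ L.
W↔L cannot be blocked by any observed set — no back-door set.
{N}: (i) intercepts every directed W→L path; (ii) no back-door W→{N}; (iii) {W} blocks every back-door {N}→L. Front-door holds.
P(L|do(W)) = Σ_{N} P(N|W) Σ_{W'} P(L|N,W')P(W').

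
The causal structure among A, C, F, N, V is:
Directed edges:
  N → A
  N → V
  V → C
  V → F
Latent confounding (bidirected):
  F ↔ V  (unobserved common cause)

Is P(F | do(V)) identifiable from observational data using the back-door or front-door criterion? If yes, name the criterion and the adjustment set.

desc(V)\{V}={C,F}; candidates ⊆ {A,N}.
V↔F: latent back-door arc(s) into V.
size 0: {}; under {} V still reaches {A,F,N} ∋ F.
size 1: {A}, {N}; under {A} V still reaches {F,N} ∋ F.
size 2: {A,N}; under {A,N} V still reaches {F} ∋ F.
V↔F cannot be blocked by any observed set — no back-door set.
No mediator lies on a directed V→…→F path.
Neither criterion identifies P(F|do(V)) in this graph.

P(F|do(V)): not identifiable (no BD/FD set).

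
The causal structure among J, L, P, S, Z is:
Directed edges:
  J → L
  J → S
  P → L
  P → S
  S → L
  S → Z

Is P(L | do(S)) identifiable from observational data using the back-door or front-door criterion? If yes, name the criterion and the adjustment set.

P(L|do(S)): backdoor, adjust for {J, P}.

desc(S)\{S}={L,Z}; candidates ⊆ {J,P}.
size 0: {}; under {} S still reaches {J,L,P} ∋ L.
size 1: {J}, {P}; under {J} S still reaches {L,P} ∋ L.
{J,P}: S⊥L given {J,P} in G with S→· removed — back-door holds.
P(L|do(S)) = Σ_{J,P} P(L|S,J,P)·P(J,P).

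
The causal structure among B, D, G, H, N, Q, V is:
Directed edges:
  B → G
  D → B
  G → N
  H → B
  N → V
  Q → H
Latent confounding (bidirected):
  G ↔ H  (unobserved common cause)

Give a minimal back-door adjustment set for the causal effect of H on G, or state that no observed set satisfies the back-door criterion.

H→G: no observed back-door set.

desc(H)\{H}={B,G,N,V}; candidates ⊆ {D,Q}.
H↔G: latent back-door arc(s) into H.
size 0: {}; under {} H still reaches {G,N,Q,V} ∋ G.
size 1: {D}, {Q}; under {D} H still reaches {G,N,Q,V} ∋ G.
size 2: {D,Q}; under {D,Q} H still reaches {G,N,V} ∋ G.
H↔G cannot be blocked by any observed set — no back-door set.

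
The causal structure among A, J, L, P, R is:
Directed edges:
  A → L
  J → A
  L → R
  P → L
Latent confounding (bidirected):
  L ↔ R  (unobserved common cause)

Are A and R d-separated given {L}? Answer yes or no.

Bayes-Ball from A | {L} reaches {J,P,R}.
R ∈ reach(A|{L}) ⇒ A ⊥̸ R | {L}.

No — A and R are d-connected given {L}.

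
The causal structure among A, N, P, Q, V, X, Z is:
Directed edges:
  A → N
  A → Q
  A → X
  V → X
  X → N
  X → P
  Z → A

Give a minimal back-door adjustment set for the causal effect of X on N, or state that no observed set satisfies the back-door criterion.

desc(X)\{X}={N,P}; candidates ⊆ {A,Q,V,Z}.
size 0: {}; under {} X still reaches {A,N,Q,V,Z} ∋ N.
{A}: X⊥N given {A} in G with X→· removed — back-door holds.

X→N: minimal back-door set {A}.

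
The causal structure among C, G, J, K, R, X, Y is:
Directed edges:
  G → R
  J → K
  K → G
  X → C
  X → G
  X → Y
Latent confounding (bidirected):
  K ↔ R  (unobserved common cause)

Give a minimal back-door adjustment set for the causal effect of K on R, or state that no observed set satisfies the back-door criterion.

K→R: no observed back-door set.

desc(K)\{K}={G,R}; candidates ⊆ {C,J,X,Y}.
K↔R: latent back-door arc(s) into K.
size 0: {}; under {} K still reaches {J,R} ∋ R.
size 1: {C}, {J}, {X} …(+1); under {C} K still reaches {J,R} ∋ R.
size 2: {C,J}, {C,X}, {C,Y} …(+3); under {C,J} K still reaches {R} ∋ R.
K↔R cannot be blocked by any observed set — no back-door set.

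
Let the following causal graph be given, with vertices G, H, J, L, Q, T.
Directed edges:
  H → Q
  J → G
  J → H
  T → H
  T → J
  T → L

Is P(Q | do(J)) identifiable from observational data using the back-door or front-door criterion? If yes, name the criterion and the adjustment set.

desc(J)\{J}={G,H,Q}; candidates ⊆ {L,T}.
size 0: {}; under {} J still reaches {H,L,Q,T} ∋ Q.
{T}: J⊥Q given {T} in G with J→· removed — back-door holds.
P(Q|do(J)) = Σ_{T} P(Q|J,T)·P(T).

P(Q|do(J)): backdoor, adjust for {T}.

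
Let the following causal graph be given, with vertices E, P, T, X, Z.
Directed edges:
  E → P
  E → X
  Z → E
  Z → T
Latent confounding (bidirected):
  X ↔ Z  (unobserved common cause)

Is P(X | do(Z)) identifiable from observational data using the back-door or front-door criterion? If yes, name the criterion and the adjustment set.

P(X|do(Z)): frontdoor, adjust for {E}.

desc(Z)\{Z}={E,P,T,X}; candidates ⊆ {—}.
Z↔X: latent back-door arc(s) into Z.
size 0: {}; under {} Z still reaches {X} ∋ X.
Z↔X cannot be blocked by any observed set — no back-door set.
{E}: (i) intercepts every directed Z→X path; (ii) no back-door Z→{E}; (iii) {Z} blocks every back-door {E}→X. Front-door holds.
P(X|do(Z)) = Σ_{E} P(E|Z) Σ_{Z'} P(X|E,Z')P(Z').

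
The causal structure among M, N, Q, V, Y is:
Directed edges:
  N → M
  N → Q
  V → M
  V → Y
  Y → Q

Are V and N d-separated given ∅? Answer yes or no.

Bayes-Ball from V | ∅ reaches {M,Q,Y}.
N ∉ reach(V|∅) ⇒ V ⊥ N | ∅.

Yes — V ⊥ N | ∅.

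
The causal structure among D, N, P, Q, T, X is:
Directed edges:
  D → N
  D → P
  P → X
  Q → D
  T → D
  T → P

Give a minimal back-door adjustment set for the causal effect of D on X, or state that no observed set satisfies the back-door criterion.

D→X: minimal back-door set {T}.

desc(D)\{D}={N,P,X}; candidates ⊆ {Q,T}.
size 0: {}; under {} D still reaches {P,Q,T,X} ∋ X.
{T}: D⊥X given {T} in G with D→· removed — back-door holds.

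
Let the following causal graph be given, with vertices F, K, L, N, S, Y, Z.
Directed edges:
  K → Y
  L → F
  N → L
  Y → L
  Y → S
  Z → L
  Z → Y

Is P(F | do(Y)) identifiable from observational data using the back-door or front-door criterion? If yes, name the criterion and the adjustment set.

P(F|do(Y)): backdoor, adjust for {Z}.

desc(Y)\{Y}={F,L,S}; candidates ⊆ {K,N,Z}.
size 0: {}; under {} Y still reaches {F,K,L,Z} ∋ F.
{Z}: Y⊥F given {Z} in G with Y→· removed — back-door holds.
P(F|do(Y)) = Σ_{Z} P(F|Y,Z)·P(Z).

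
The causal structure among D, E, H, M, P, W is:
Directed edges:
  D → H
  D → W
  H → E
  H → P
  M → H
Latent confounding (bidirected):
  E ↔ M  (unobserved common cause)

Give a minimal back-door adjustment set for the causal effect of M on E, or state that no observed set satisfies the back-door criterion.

desc(M)\{M}={E,H,P}; candidates ⊆ {D,W}.
M↔E: latent back-door arc(s) into M.
size 0: {}; under {} M still reaches {E} ∋ E.
size 1: {D}, {W}; under {D} M still reaches {E} ∋ E.
size 2: {D,W}; under {D,W} M still reaches {E} ∋ E.
M↔E cannot be blocked by any observed set — no back-door set.

M→E: no observed back-door set.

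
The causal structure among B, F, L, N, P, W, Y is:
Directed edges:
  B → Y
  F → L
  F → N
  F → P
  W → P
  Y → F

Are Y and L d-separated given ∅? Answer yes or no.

No — Y and L are d-connected given ∅.

Bayes-Ball from Y | ∅ reaches {B,F,L,N,P}.
L ∈ reach(Y|∅) ⇒ Y ⊥̸ L | ∅.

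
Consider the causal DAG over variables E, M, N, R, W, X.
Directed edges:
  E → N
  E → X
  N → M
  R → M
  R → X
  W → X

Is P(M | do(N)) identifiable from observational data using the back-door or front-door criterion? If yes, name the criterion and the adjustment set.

desc(N)\{N}={M}; candidates ⊆ {E,R,W,X}.
∅: N⊥M given ∅ in G with N→· removed — back-door holds.
P(M|do(N)) = P(M|N) — no adjustment needed.

P(M|do(N)): backdoor, adjust for ∅.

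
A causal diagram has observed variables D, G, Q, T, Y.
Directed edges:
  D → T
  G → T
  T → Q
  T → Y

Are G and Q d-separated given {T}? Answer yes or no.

Bayes-Ball from G | {T} reaches {D}.
Q ∉ reach(G|{T}) ⇒ G ⊥ Q | {T}.

Yes — G ⊥ Q | {T}.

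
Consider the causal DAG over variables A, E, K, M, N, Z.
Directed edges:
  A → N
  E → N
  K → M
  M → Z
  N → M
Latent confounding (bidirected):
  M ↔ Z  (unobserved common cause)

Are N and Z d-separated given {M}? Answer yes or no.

Bayes-Ball from N | {M} reaches {A,E,K,Z}.
Z ∈ reach(N|{M}) ⇒ N ⊥̸ Z | {M}.

No — N and Z are d-connected given {M}.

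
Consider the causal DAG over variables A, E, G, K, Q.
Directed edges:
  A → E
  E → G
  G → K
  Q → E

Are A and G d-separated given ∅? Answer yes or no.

No — A and G are d-connected given ∅.

Bayes-Ball from A | ∅ reaches {E,G,K}.
G ∈ reach(A|∅) ⇒ A ⊥̸ G | ∅.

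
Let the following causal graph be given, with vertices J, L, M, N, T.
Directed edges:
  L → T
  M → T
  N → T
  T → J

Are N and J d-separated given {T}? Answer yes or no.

Yes — N ⊥ J | {T}.

Bayes-Ball from N | {T} reaches {L,M}.
J ∉ reach(N|{T}) ⇒ N ⊥ J | {T}.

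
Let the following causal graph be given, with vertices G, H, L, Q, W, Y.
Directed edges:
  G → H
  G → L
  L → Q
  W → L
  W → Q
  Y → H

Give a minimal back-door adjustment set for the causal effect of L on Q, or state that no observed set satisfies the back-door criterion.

L→Q: minimal back-door set {W}.

desc(L)\{L}={Q}; candidates ⊆ {G,H,W,Y}.
size 0: {}; under {} L still reaches {G,H,Q,W} ∋ Q.
{W}: L⊥Q given {W} in G with L→· removed — back-door holds.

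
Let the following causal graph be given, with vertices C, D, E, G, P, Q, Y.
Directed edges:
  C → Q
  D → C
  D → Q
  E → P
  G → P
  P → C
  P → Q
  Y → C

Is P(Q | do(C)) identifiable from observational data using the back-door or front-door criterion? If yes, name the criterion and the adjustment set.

P(Q|do(C)): backdoor, adjust for {D, P}.

desc(C)\{C}={Q}; candidates ⊆ {D,E,G,P,Y}.
size 0: {}; under {} C still reaches {D,E,G,P,Q,Y} ∋ Q.
size 1: {D}, {E}, {G} …(+2); under {D} C still reaches {E,G,P,Q,Y} ∋ Q.
{D,P}: C⊥Q given {D,P} in G with C→· removed — back-door holds.
P(Q|do(C)) = Σ_{D,P} P(Q|C,D,P)·P(D,P).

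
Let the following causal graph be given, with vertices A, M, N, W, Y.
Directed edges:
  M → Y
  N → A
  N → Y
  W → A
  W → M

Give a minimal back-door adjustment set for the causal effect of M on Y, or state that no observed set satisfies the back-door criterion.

desc(M)\{M}={Y}; candidates ⊆ {A,N,W}.
∅: M⊥Y given ∅ in G with M→· removed — back-door holds.

M→Y: minimal back-door set ∅.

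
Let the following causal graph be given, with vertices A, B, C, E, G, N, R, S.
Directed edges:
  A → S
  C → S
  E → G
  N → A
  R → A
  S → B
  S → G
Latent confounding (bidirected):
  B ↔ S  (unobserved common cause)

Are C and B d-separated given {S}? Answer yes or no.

Bayes-Ball from C | {S} reaches {A,B,N,R}.
B ∈ reach(C|{S}) ⇒ C ⊥̸ B | {S}.

No — C and B are d-connected given {S}.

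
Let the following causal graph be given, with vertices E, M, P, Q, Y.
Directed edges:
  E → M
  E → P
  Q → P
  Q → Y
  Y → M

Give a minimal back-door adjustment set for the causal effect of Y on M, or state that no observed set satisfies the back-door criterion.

desc(Y)\{Y}={M}; candidates ⊆ {E,P,Q}.
∅: Y⊥M given ∅ in G with Y→· removed — back-door holds.

Y→M: minimal back-door set ∅.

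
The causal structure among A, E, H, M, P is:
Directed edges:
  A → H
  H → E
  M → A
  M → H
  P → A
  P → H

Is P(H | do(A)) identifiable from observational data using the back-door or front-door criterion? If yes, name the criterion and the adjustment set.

desc(A)\{A}={E,H}; candidates ⊆ {M,P}.
size 0: {}; under {} A still reaches {E,H,M,P} ∋ H.
size 1: {M}, {P}; under {M} A still reaches {E,H,P} ∋ H.
{M,P}: A⊥H given {M,P} in G with A→· removed — back-door holds.
P(H|do(A)) = Σ_{M,P} P(H|A,M,P)·P(M,P).

P(H|do(A)): backdoor, adjust for {M, P}.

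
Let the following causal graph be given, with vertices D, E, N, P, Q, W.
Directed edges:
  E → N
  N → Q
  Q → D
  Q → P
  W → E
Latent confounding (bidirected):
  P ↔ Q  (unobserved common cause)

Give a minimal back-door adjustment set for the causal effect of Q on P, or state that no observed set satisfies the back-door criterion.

desc(Q)\{Q}={D,P}; candidates ⊆ {E,N,W}.
Q↔P: latent back-door arc(s) into Q.
size 0: {}; under {} Q still reaches {E,N,P,W} ∋ P.
size 1: {E}, {N}, {W}; under {E} Q still reaches {N,P} ∋ P.
size 2: {E,N}, {E,W}, {N,W}; under {E,N} Q still reaches {P} ∋ P.
Q↔P cannot be blocked by any observed set — no back-door set.

Q→P: no observed back-door set.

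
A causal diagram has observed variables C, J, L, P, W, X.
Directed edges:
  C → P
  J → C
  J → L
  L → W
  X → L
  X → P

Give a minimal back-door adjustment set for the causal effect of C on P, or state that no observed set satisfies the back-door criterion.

desc(C)\{C}={P}; candidates ⊆ {J,L,W,X}.
∅: C⊥P given ∅ in G with C→· removed — back-door holds.

C→P: minimal back-door set ∅.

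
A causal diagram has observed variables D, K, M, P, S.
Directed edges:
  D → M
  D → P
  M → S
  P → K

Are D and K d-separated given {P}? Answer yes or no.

Bayes-Ball from D | {P} reaches {M,S}.
K ∉ reach(D|{P}) ⇒ D ⊥ K | {P}.

Yes — D ⊥ K | {P}.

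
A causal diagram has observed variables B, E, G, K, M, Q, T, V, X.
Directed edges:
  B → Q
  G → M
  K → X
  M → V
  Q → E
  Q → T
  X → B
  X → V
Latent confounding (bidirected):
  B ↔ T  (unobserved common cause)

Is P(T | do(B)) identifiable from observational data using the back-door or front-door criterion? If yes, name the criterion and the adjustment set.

P(T|do(B)): frontdoor, adjust for {Q}.

desc(B)\{B}={E,Q,T}; candidates ⊆ {G,K,M,V,X}.
B↔T: latent back-door arc(s) into B.
size 0: {}; under {} B still reaches {K,T,V,X} ∋ T.
size 1: {G}, {K}, {M} …(+2); under {G} B still reaches {K,T,V,X} ∋ T.
size 2: {G,K}, {G,M}, {G,V} …(+7); under {G,K} B still reaches {T,V,X} ∋ T.
B↔T cannot be blocked by any observed set — no back-door set.
{Q}: (i) intercepts every directed B→T path; (ii) no back-door B→{Q}; (iii) {B} blocks every back-door {Q}→T. Front-door holds.
P(T|do(B)) = Σ_{Q} P(Q|B) Σ_{B'} P(T|Q,B')P(B').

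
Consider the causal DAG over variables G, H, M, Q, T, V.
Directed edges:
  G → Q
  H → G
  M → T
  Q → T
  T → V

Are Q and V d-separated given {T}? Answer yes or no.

Yes — Q ⊥ V | {T}.

Bayes-Ball from Q | {T} reaches {G,H,M}.
V ∉ reach(Q|{T}) ⇒ Q ⊥ V | {T}.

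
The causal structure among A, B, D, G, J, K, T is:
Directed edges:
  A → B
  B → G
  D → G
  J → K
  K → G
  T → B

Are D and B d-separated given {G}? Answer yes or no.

No — D and B are d-connected given {G}.

Bayes-Ball from D | {G} reaches {A,B,J,K,T}.
B ∈ reach(D|{G}) ⇒ D ⊥̸ B | {G}.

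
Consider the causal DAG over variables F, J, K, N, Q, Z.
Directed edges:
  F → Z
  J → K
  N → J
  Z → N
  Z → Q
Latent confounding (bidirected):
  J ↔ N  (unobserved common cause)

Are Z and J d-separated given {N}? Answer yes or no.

No — Z and J are d-connected given {N}.

Bayes-Ball from Z | {N} reaches {F,J,K,Q}.
J ∈ reach(Z|{N}) ⇒ Z ⊥̸ J | {N}.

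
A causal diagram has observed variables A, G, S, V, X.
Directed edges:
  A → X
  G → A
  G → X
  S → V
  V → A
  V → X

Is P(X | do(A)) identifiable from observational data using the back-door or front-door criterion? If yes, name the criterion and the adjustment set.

P(X|do(A)): backdoor, adjust for {G, V}.

desc(A)\{A}={X}; candidates ⊆ {G,S,V}.
size 0: {}; under {} A still reaches {G,S,V,X} ∋ X.
size 1: {G}, {S}, {V}; under {G} A still reaches {S,V,X} ∋ X.
{G,V}: A⊥X given {G,V} in G with A→· removed — back-door holds.
P(X|do(A)) = Σ_{G,V} P(X|A,G,V)·P(G,V).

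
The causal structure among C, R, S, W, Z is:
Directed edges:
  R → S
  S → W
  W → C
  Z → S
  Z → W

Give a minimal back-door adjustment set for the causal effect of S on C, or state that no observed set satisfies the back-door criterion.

S→C: minimal back-door set {Z}.

desc(S)\{S}={C,W}; candidates ⊆ {R,Z}.
size 0: {}; under {} S still reaches {C,R,W,Z} ∋ C.
{Z}: S⊥C given {Z} in G with S→· removed — back-door holds.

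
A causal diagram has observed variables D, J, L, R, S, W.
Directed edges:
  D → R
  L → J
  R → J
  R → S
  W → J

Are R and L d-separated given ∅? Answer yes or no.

Yes — R ⊥ L | ∅.

Bayes-Ball from R | ∅ reaches {D,J,S}.
L ∉ reach(R|∅) ⇒ R ⊥ L | ∅.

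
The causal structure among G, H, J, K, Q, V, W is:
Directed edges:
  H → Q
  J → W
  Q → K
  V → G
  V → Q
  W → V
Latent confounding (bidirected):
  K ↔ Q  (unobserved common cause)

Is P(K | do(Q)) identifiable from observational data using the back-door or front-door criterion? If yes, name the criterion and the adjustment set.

P(K|do(Q)): not identifiable (no BD/FD set).

desc(Q)\{Q}={K}; candidates ⊆ {G,H,J,V,W}.
Q↔K: latent back-door arc(s) into Q.
size 0: {}; under {} Q still reaches {G,H,J,K,V,W} ∋ K.
size 1: {G}, {H}, {J} …(+2); under {G} Q still reaches {H,J,K,V,W} ∋ K.
size 2: {G,H}, {G,J}, {G,V} …(+7); under {G,H} Q still reaches {J,K,V,W} ∋ K.
Q↔K cannot be blocked by any observed set — no back-door set.
No mediator lies on a directed Q→…→K path.
Neither criterion identifies P(K|do(Q)) in this graph.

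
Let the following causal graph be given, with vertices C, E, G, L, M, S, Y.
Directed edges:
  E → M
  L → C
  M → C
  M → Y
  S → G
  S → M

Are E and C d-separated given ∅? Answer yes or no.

No — E and C are d-connected given ∅.

Bayes-Ball from E | ∅ reaches {C,M,Y}.
C ∈ reach(E|∅) ⇒ E ⊥̸ C | ∅.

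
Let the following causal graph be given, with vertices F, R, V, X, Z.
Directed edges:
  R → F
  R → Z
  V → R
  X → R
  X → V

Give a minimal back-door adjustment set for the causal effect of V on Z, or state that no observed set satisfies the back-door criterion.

V→Z: minimal back-door set {X}.

desc(V)\{V}={F,R,Z}; candidates ⊆ {X}.
size 0: {}; under {} V still reaches {F,R,X,Z} ∋ Z.
{X}: V⊥Z given {X} in G with V→· removed — back-door holds.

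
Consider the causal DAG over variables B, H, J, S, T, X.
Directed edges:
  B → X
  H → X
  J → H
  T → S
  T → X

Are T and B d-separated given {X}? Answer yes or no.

No — T and B are d-connected given {X}.

Bayes-Ball from T | {X} reaches {B,H,J,S}.
B ∈ reach(T|{X}) ⇒ T ⊥̸ B | {X}.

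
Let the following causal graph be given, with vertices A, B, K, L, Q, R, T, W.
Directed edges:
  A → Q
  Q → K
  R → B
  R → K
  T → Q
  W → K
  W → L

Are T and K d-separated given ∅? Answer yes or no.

Bayes-Ball from T | ∅ reaches {K,Q}.
K ∈ reach(T|∅) ⇒ T ⊥̸ K | ∅.

No — T and K are d-connected given ∅.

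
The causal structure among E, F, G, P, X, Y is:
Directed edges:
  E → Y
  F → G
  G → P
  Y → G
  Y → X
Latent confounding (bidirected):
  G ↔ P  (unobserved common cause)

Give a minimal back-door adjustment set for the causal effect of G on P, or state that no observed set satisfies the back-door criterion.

desc(G)\{G}={P}; candidates ⊆ {E,F,X,Y}.
G↔P: latent back-door arc(s) into G.
size 0: {}; under {} G still reaches {E,F,P,X,Y} ∋ P.
size 1: {E}, {F}, {X} …(+1); under {E} G still reaches {F,P,X,Y} ∋ P.
size 2: {E,F}, {E,X}, {E,Y} …(+3); under {E,F} G still reaches {P,X,Y} ∋ P.
G↔P cannot be blocked by any observed set — no back-door set.

G→P: no observed back-door set.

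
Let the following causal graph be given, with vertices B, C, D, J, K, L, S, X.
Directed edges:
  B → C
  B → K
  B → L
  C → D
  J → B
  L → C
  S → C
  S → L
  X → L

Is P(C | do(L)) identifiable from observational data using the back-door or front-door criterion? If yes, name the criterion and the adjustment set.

desc(L)\{L}={C,D}; candidates ⊆ {B,J,K,S,X}.
size 0: {}; under {} L still reaches {B,C,D,J,K,S,X} ∋ C.
size 1: {B}, {J}, {K} …(+2); under {B} L still reaches {C,D,S,X} ∋ C.
{B,S}: L⊥C given {B,S} in G with L→· removed — back-door holds.
P(C|do(L)) = Σ_{B,S} P(C|L,B,S)·P(B,S).

P(C|do(L)): backdoor, adjust for {B, S}.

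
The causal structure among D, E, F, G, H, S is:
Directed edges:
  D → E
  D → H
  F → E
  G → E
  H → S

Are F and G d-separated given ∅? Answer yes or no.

Bayes-Ball from F | ∅ reaches {E}.
G ∉ reach(F|∅) ⇒ F ⊥ G | ∅.

Yes — F ⊥ G | ∅.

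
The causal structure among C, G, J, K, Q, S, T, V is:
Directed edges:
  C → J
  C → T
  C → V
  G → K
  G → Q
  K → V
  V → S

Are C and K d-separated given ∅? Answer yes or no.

Bayes-Ball from C | ∅ reaches {J,S,T,V}.
K ∉ reach(C|∅) ⇒ C ⊥ K | ∅.

Yes — C ⊥ K | ∅.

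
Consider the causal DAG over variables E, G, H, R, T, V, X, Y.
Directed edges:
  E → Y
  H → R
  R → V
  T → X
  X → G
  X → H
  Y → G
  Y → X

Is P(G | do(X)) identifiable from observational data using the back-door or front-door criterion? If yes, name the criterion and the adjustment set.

desc(X)\{X}={G,H,R,V}; candidates ⊆ {E,T,Y}.
size 0: {}; under {} X still reaches {E,G,T,Y} ∋ G.
{Y}: X⊥G given {Y} in G with X→· removed — back-door holds.
P(G|do(X)) = Σ_{Y} P(G|X,Y)·P(Y).

P(G|do(X)): backdoor, adjust for {Y}.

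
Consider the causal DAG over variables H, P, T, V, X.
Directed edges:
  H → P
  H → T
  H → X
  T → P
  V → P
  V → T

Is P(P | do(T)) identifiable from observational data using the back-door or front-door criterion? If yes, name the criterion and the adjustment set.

P(P|do(T)): backdoor, adjust for {H, V}.

desc(T)\{T}={P}; candidates ⊆ {H,V,X}.
size 0: {}; under {} T still reaches {H,P,V,X} ∋ P.
size 1: {H}, {V}, {X}; under {H} T still reaches {P,V} ∋ P.
{H,V}: T⊥P given {H,V} in G with T→· removed — back-door holds.
P(P|do(T)) = Σ_{H,V} P(P|T,H,V)·P(H,V).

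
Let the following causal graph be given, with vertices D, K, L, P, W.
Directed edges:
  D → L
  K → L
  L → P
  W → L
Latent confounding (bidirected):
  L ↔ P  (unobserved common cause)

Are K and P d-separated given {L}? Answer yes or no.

No — K and P are d-connected given {L}.

Bayes-Ball from K | {L} reaches {D,P,W}.
P ∈ reach(K|{L}) ⇒ K ⊥̸ P | {L}.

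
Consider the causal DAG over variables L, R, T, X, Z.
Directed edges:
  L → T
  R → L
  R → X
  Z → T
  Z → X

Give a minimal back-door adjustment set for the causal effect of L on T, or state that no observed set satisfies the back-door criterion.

desc(L)\{L}={T}; candidates ⊆ {R,X,Z}.
∅: L⊥T given ∅ in G with L→· removed — back-door holds.

L→T: minimal back-door set ∅.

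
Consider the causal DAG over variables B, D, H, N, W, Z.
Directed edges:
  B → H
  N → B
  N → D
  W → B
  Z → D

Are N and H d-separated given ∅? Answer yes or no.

Bayes-Ball from N | ∅ reaches {B,D,H}.
H ∈ reach(N|∅) ⇒ N ⊥̸ H | ∅.

No — N and H are d-connected given ∅.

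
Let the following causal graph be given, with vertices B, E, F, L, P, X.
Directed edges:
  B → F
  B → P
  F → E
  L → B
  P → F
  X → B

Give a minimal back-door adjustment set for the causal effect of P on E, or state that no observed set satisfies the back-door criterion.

desc(P)\{P}={E,F}; candidates ⊆ {B,L,X}.
size 0: {}; under {} P still reaches {B,E,F,L,X} ∋ E.
{B}: P⊥E given {B} in G with P→· removed — back-door holds.

P→E: minimal back-door set {B}.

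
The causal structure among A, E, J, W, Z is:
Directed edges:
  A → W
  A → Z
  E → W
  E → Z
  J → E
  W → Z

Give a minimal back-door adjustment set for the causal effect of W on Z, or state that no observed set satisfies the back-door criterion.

desc(W)\{W}={Z}; candidates ⊆ {A,E,J}.
size 0: {}; under {} W still reaches {A,E,J,Z} ∋ Z.
size 1: {A}, {E}, {J}; under {A} W still reaches {E,J,Z} ∋ Z.
{A,E}: W⊥Z given {A,E} in G with W→· removed — back-door holds.

W→Z: minimal back-door set {A, E}.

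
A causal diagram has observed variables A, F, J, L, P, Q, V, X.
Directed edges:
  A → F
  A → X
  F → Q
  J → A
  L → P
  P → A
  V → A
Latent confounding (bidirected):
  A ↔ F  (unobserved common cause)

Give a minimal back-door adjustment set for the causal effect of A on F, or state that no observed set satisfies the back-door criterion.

desc(A)\{A}={F,Q,X}; candidates ⊆ {J,L,P,V}.
A↔F: latent back-door arc(s) into A.
size 0: {}; under {} A still reaches {F,J,L,P,Q,V} ∋ F.
size 1: {J}, {L}, {P} …(+1); under {J} A still reaches {F,L,P,Q,V} ∋ F.
size 2: {J,L}, {J,P}, {J,V} …(+3); under {J,L} A still reaches {F,P,Q,V} ∋ F.
A↔F cannot be blocked by any observed set — no back-door set.

A→F: no observed back-door set.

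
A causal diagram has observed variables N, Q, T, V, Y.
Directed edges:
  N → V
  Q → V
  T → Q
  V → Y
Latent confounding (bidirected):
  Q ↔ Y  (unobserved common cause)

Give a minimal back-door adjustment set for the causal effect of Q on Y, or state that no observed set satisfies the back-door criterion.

desc(Q)\{Q}={V,Y}; candidates ⊆ {N,T}.
Q↔Y: latent back-door arc(s) into Q.
size 0: {}; under {} Q still reaches {T,Y} ∋ Y.
size 1: {N}, {T}; under {N} Q still reaches {T,Y} ∋ Y.
size 2: {N,T}; under {N,T} Q still reaches {Y} ∋ Y.
Q↔Y cannot be blocked by any observed set — no back-door set.

Q→Y: no observed back-door set.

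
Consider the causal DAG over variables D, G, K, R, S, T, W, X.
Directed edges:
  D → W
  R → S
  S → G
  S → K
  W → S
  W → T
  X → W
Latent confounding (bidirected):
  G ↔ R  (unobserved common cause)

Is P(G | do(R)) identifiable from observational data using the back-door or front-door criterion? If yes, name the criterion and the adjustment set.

P(G|do(R)): frontdoor, adjust for {S}.

desc(R)\{R}={G,K,S}; candidates ⊆ {D,T,W,X}.
R↔G: latent back-door arc(s) into R.
size 0: {}; under {} R still reaches {G} ∋ G.
size 1: {D}, {T}, {W} …(+1); under {D} R still reaches {G} ∋ G.
size 2: {D,T}, {D,W}, {D,X} …(+3); under {D,T} R still reaches {G} ∋ G.
R↔G cannot be blocked by any observed set — no back-door set.
{S}: (i) intercepts every directed R→G path; (ii) no back-door R→{S}; (iii) {R} blocks every back-door {S}→G. Front-door holds.
P(G|do(R)) = Σ_{S} P(S|R) Σ_{R'} P(G|S,R')P(R').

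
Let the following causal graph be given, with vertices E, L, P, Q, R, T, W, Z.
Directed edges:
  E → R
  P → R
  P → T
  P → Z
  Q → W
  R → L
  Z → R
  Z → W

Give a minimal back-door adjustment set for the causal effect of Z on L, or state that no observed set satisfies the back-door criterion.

desc(Z)\{Z}={L,R,W}; candidates ⊆ {E,P,Q,T}.
size 0: {}; under {} Z still reaches {L,P,R,T} ∋ L.
{P}: Z⊥L given {P} in G with Z→· removed — back-door holds.

Z→L: minimal back-door set {P}.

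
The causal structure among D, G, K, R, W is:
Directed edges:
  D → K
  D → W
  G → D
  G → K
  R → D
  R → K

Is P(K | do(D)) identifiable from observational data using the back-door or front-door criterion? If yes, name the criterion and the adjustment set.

desc(D)\{D}={K,W}; candidates ⊆ {G,R}.
size 0: {}; under {} D still reaches {G,K,R} ∋ K.
size 1: {G}, {R}; under {G} D still reaches {K,R} ∋ K.
{G,R}: D⊥K given {G,R} in G with D→· removed — back-door holds.
P(K|do(D)) = Σ_{G,R} P(K|D,G,R)·P(G,R).

P(K|do(D)): backdoor, adjust for {G, R}.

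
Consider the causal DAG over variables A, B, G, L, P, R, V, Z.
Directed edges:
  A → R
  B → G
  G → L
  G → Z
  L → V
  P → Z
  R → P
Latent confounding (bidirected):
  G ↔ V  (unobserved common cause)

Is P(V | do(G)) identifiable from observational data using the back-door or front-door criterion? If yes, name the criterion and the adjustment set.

desc(G)\{G}={L,V,Z}; candidates ⊆ {A,B,P,R}.
G↔V: latent back-door arc(s) into G.
size 0: {}; under {} G still reaches {B,V} ∋ V.
size 1: {A}, {B}, {P} …(+1); under {A} G still reaches {B,V} ∋ V.
size 2: {A,B}, {A,P}, {A,R} …(+3); under {A,B} G still reaches {V} ∋ V.
G↔V cannot be blocked by any observed set — no back-door set.
{L}: (i) intercepts every directed G→V path; (ii) no back-door G→{L}; (iii) {G} blocks every back-door {L}→V. Front-door holds.
P(V|do(G)) = Σ_{L} P(L|G) Σ_{G'} P(V|L,G')P(G').

P(V|do(G)): frontdoor, adjust for {L}.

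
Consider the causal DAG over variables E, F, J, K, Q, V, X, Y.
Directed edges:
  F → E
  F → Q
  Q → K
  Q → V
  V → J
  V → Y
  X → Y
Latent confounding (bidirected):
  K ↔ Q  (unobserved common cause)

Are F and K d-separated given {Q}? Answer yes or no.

No — F and K are d-connected given {Q}.

Bayes-Ball from F | {Q} reaches {E,K}.
K ∈ reach(F|{Q}) ⇒ F ⊥̸ K | {Q}.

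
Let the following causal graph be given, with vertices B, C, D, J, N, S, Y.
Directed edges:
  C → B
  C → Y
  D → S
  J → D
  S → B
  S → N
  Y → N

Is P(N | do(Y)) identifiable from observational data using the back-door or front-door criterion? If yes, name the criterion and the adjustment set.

P(N|do(Y)): backdoor, adjust for ∅.

desc(Y)\{Y}={N}; candidates ⊆ {B,C,D,J,S}.
∅: Y⊥N given ∅ in G with Y→· removed — back-door holds.
P(N|do(Y)) = P(N|Y) — no adjustment needed.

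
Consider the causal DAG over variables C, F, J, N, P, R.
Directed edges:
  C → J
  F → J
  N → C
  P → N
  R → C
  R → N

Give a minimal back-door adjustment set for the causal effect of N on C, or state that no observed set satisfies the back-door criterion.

N→C: minimal back-door set {R}.

desc(N)\{N}={C,J}; candidates ⊆ {F,P,R}.
size 0: {}; under {} N still reaches {C,J,P,R} ∋ C.
{R}: N⊥C given {R} in G with N→· removed — back-door holds.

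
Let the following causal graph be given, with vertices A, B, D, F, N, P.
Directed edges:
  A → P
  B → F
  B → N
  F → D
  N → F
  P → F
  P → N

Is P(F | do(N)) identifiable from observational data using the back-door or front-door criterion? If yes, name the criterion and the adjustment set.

P(F|do(N)): backdoor, adjust for {B, P}.

desc(N)\{N}={D,F}; candidates ⊆ {A,B,P}.
size 0: {}; under {} N still reaches {A,B,D,F,P} ∋ F.
size 1: {A}, {B}, {P}; under {A} N still reaches {B,D,F,P} ∋ F.
{B,P}: N⊥F given {B,P} in G with N→· removed — back-door holds.
P(F|do(N)) = Σ_{B,P} P(F|N,B,P)·P(B,P).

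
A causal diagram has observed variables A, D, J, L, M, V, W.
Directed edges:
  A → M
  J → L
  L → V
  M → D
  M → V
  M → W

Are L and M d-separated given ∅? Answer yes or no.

Yes — L ⊥ M | ∅.

Bayes-Ball from L | ∅ reaches {J,V}.
M ∉ reach(L|∅) ⇒ L ⊥ M | ∅.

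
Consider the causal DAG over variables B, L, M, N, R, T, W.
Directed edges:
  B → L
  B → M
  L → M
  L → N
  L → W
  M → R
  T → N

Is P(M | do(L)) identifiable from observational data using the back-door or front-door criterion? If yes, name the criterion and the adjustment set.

P(M|do(L)): backdoor, adjust for {B}.

desc(L)\{L}={M,N,R,W}; candidates ⊆ {B,T}.
size 0: {}; under {} L still reaches {B,M,R} ∋ M.
{B}: L⊥M given {B} in G with L→· removed — back-door holds.
P(M|do(L)) = Σ_{B} P(M|L,B)·P(B).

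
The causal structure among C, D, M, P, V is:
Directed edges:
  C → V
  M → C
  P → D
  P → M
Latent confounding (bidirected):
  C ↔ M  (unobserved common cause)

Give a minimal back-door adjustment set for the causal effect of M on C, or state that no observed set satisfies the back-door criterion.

M→C: no observed back-door set.

desc(M)\{M}={C,V}; candidates ⊆ {D,P}.
M↔C: latent back-door arc(s) into M.
size 0: {}; under {} M still reaches {C,D,P,V} ∋ C.
size 1: {D}, {P}; under {D} M still reaches {C,P,V} ∋ C.
size 2: {D,P}; under {D,P} M still reaches {C,V} ∋ C.
M↔C cannot be blocked by any observed set — no back-door set.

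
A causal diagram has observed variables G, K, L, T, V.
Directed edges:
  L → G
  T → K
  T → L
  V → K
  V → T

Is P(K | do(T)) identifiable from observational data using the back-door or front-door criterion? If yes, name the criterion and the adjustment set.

desc(T)\{T}={G,K,L}; candidates ⊆ {V}.
size 0: {}; under {} T still reaches {K,V} ∋ K.
{V}: T⊥K given {V} in G with T→· removed — back-door holds.
P(K|do(T)) = Σ_{V} P(K|T,V)·P(V).

P(K|do(T)): backdoor, adjust for {V}.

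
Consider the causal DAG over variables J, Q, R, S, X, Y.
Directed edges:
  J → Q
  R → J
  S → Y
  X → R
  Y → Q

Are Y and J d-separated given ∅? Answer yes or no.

Yes — Y ⊥ J | ∅.

Bayes-Ball from Y | ∅ reaches {Q,S}.
J ∉ reach(Y|∅) ⇒ Y ⊥ J | ∅.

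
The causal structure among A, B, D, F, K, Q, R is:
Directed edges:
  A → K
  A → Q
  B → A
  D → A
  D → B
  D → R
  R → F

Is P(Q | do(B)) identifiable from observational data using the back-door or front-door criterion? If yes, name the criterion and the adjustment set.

desc(B)\{B}={A,K,Q}; candidates ⊆ {D,F,R}.
size 0: {}; under {} B still reaches {A,D,F,K,Q,R} ∋ Q.
{D}: B⊥Q given {D} in G with B→· removed — back-door holds.
P(Q|do(B)) = Σ_{D} P(Q|B,D)·P(D).

P(Q|do(B)): backdoor, adjust for {D}.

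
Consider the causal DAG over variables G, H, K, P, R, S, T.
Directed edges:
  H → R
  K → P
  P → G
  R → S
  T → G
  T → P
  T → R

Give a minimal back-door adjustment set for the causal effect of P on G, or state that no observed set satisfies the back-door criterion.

desc(P)\{P}={G}; candidates ⊆ {H,K,R,S,T}.
size 0: {}; under {} P still reaches {G,K,R,S,T} ∋ G.
{T}: P⊥G given {T} in G with P→· removed — back-door holds.

P→G: minimal back-door set {T}.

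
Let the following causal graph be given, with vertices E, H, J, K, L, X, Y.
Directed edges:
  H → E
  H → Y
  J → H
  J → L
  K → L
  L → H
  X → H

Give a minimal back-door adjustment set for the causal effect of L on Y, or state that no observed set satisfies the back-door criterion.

desc(L)\{L}={E,H,Y}; candidates ⊆ {J,K,X}.
size 0: {}; under {} L still reaches {E,H,J,K,Y} ∋ Y.
{J}: L⊥Y given {J} in G with L→· removed — back-door holds.

L→Y: minimal back-door set {J}.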